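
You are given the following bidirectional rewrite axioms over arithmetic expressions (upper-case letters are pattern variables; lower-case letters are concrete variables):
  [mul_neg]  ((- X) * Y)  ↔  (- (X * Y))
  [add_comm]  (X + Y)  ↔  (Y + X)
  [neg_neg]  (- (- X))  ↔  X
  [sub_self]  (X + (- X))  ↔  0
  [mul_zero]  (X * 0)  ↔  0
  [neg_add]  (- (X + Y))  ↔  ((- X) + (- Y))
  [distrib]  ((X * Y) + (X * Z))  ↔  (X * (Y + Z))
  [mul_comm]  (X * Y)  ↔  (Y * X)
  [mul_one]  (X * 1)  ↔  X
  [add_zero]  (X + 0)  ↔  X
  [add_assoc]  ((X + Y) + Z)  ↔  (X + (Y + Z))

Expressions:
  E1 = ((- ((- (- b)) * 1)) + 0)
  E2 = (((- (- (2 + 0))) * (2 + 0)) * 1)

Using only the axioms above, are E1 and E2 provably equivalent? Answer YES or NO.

Every axiom is a valid identity, so a rewrite proof would force E1 and E2 to agree under every assignment.
At b=0: E1 = 0 but E2 = 4; they differ, so no derivation exists.

NO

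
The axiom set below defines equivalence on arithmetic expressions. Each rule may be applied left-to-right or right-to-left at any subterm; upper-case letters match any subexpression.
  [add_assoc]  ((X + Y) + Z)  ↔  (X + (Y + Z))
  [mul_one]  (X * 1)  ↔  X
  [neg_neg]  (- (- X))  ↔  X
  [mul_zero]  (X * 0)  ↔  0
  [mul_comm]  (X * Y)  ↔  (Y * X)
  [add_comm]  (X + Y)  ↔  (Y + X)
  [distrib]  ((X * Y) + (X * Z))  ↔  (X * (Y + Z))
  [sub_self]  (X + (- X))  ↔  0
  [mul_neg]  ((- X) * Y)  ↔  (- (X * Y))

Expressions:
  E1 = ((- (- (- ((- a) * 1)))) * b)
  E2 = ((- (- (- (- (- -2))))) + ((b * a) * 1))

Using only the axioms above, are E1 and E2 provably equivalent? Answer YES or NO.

All listed rules preserve value, hence provable equivalence implies equal values everywhere; look for a separating assignment.
a=0, b=0 gives E1 ↦ 0, E2 ↦ 2; values differ ⇒ not provably equivalent.

NO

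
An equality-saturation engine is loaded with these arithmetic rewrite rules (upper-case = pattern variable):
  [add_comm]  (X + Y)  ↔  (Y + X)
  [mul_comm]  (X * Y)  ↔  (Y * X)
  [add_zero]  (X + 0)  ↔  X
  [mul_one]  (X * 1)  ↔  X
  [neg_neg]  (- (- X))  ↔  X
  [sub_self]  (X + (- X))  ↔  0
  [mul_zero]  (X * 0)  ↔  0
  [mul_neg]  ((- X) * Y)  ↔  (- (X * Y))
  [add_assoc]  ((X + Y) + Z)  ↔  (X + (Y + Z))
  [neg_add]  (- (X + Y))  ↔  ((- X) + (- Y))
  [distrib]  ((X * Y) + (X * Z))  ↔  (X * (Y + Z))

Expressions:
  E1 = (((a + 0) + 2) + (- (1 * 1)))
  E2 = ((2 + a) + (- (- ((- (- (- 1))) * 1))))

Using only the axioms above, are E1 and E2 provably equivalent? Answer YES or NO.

YES

(1) ((a + 0) + 2)  =[add_comm →]=  (2 + (a + 0))    ⊢ ((2 + (a + 0)) + (- (1 * 1)))
(2) (1 * 1)  =[mul_one →]=  1    ⊢ ((2 + (a + 0)) + (- 1))
(3) (a + 0)  =[add_zero →]=  a    ⊢ ((2 + a) + (- 1))
(4) 1  =[neg_neg ←]=  (- (- 1))    ⊢ ((2 + a) + (- (- (- 1))))
(5) (- 1)  =[mul_one ←]=  ((- 1) * 1)    ⊢ ((2 + a) + (- (- ((- 1) * 1))))
(6) (- 1)  =[neg_neg ←]=  (- (- (- 1)))    ⊢ E2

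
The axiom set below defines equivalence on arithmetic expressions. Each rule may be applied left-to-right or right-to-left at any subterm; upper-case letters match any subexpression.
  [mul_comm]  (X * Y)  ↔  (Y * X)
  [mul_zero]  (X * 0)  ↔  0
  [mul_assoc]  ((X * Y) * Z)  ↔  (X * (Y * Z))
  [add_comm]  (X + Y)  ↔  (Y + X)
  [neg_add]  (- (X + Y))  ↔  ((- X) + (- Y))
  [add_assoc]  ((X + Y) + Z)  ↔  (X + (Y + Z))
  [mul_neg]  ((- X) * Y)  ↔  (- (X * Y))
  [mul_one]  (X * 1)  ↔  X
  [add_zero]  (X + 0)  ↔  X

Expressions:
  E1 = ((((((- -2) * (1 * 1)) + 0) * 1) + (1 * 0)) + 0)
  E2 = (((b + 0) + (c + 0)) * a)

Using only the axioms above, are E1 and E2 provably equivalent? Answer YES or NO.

The axioms are sound identities: if E1 ↔* E2 then E1 and E2 evaluate identically under any assignment.
Under a=0, b=0, c=0: E1 evaluates to 2, E2 to 0. Distinct ⇒ no rewrite sequence connects them.

NO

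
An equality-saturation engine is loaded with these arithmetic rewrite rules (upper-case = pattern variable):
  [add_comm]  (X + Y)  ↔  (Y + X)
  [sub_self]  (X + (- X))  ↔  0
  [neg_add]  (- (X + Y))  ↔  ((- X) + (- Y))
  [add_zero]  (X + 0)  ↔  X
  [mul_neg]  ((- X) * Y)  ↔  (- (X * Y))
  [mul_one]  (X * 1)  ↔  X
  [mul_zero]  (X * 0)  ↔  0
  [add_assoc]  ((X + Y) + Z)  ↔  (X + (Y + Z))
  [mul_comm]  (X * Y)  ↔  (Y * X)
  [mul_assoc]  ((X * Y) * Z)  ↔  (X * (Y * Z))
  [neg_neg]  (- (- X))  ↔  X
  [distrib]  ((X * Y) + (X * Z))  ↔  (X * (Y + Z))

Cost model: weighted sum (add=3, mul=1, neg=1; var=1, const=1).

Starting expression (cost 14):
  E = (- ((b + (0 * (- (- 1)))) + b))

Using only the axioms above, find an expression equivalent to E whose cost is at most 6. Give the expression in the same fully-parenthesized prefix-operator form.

(1) (- (- 1))  =[neg_neg →]=  1    ⊢ (- ((b + (0 * 1)) + b))
(2) (0 * 1)  =[mul_one →]=  0    ⊢ (- ((b + 0) + b))
(3) (b + 0)  =[add_zero →]=  b    ⊢ cost 6, within 6

(- (b + b))   [cost 6]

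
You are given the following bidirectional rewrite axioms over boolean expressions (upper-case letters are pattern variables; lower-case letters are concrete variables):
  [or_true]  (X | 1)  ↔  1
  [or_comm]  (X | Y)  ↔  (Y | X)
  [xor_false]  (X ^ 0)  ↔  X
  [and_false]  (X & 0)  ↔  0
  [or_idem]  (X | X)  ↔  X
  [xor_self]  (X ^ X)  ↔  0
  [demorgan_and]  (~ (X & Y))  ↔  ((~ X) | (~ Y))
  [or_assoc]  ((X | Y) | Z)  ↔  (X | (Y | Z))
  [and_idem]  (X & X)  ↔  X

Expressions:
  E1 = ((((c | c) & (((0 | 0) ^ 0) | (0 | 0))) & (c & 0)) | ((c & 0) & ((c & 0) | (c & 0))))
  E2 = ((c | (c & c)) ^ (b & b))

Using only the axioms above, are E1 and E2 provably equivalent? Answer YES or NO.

Every axiom is a valid identity, so a rewrite proof would force E1 and E2 to agree under every assignment.
At b=0, c=1: E1 = 0 but E2 = 1; they differ, so no derivation exists.

NO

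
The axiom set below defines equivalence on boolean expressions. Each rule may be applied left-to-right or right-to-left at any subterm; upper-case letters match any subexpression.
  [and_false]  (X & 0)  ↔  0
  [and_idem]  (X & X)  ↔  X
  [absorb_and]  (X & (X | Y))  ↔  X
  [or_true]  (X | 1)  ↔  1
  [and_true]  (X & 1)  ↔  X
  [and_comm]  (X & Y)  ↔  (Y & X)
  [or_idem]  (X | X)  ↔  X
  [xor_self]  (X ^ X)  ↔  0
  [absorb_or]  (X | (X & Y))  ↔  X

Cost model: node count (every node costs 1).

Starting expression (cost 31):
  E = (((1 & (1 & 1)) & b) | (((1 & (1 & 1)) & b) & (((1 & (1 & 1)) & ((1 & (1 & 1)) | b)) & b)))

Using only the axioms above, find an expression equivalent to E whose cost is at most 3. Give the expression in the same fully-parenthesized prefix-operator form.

(1) ((1 & (1 & 1)) & ((1 & (1 & 1)) | b))  =[absorb_and →]=  (1 & (1 & 1))    ⊢ (((1 & (1 & 1)) & b) | (((1 & (1 & 1)) & b) & ((1 & (1 & 1)) & b)))
(2) (((1 & (1 & 1)) & b) & ((1 & (1 & 1)) & b))  =[and_idem →]=  ((1 & (1 & 1)) & b)    ⊢ (((1 & (1 & 1)) & b) | ((1 & (1 & 1)) & b))
(3) (((1 & (1 & 1)) & b) | ((1 & (1 & 1)) & b))  =[or_idem →]=  ((1 & (1 & 1)) & b)
(4) (1 & 1)  =[and_true →]=  1    ⊢ ((1 & 1) & b)
(5) (1 & 1)  =[and_idem →]=  1    ⊢ cost 3, within 3

(1 & b)   [cost 3]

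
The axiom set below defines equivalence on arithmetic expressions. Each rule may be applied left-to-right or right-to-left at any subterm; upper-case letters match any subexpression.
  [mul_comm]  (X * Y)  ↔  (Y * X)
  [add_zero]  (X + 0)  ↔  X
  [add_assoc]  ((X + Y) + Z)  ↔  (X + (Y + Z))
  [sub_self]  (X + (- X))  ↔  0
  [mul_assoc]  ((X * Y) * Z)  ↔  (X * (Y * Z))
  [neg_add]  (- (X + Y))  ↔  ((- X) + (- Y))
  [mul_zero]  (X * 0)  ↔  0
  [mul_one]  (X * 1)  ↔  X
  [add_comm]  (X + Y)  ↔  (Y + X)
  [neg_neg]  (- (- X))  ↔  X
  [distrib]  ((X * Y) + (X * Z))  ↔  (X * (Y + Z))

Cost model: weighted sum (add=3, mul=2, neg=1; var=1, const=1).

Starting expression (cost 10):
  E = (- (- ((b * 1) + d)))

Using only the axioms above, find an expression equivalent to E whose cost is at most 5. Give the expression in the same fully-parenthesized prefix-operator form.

1. [neg_neg →] (- (- ((b * 1) + d)))  →  ((b * 1) + d)
2. [mul_one →] (b * 1)  →  b;  cost 5 ≤ 5, done

(b + d)   [cost 5]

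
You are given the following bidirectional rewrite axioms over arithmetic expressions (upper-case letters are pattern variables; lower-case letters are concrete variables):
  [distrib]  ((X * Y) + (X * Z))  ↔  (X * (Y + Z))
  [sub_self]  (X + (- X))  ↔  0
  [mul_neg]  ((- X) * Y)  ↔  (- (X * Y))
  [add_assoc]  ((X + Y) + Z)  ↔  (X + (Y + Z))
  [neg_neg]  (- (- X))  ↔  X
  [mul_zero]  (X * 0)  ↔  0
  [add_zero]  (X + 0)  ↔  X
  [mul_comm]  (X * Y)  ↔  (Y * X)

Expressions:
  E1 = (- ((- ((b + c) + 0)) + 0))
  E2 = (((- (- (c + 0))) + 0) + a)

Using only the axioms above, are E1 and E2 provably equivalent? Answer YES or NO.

The axioms are sound identities: if E1 ↔* E2 then E1 and E2 evaluate identically under any assignment.
Under a=0, b=1, c=0: E1 evaluates to 1, E2 to 0. Distinct ⇒ no rewrite sequence connects them.

NO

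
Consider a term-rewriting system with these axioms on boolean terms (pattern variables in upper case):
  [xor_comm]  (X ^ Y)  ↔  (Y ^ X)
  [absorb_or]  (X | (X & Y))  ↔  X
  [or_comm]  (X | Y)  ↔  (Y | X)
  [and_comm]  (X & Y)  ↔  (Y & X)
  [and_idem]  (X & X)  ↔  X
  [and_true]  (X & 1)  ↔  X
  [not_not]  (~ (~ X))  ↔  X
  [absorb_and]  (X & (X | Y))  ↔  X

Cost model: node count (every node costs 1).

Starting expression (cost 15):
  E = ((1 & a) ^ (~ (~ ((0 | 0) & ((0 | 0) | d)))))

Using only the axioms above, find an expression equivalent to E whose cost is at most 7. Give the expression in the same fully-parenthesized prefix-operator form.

((0 | 0) ^ (1 & a))   [cost 7]

1. [absorb_and →] ((0 | 0) & ((0 | 0) | d))  →  (0 | 0);  E = ((1 & a) ^ (~ (~ (0 | 0))))
2. [xor_comm →] ((1 & a) ^ (~ (~ (0 | 0))))  →  ((~ (~ (0 | 0))) ^ (1 & a))
3. [not_not →] (~ (~ (0 | 0)))  →  (0 | 0);  cost 7 ≤ 7, done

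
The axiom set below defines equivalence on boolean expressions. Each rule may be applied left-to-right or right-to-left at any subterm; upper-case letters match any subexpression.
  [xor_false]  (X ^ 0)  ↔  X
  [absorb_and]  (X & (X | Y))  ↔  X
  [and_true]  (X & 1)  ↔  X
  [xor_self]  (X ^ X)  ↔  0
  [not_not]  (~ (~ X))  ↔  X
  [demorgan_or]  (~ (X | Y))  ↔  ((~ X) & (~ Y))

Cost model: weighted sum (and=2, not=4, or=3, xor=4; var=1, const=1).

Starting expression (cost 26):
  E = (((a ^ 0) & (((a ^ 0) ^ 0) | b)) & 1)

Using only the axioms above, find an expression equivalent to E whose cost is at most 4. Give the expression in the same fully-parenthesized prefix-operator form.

step 1: xor_false (→) rewrites ((a ^ 0) ^ 0) into (a ^ 0), now (((a ^ 0) & ((a ^ 0) | b)) & 1)
step 2: absorb_and (→) rewrites ((a ^ 0) & ((a ^ 0) | b)) into (a ^ 0), now ((a ^ 0) & 1)
step 3: xor_false (→) rewrites (a ^ 0) into a, reaching cost 4 (bound 4)

(a & 1)   [cost 4]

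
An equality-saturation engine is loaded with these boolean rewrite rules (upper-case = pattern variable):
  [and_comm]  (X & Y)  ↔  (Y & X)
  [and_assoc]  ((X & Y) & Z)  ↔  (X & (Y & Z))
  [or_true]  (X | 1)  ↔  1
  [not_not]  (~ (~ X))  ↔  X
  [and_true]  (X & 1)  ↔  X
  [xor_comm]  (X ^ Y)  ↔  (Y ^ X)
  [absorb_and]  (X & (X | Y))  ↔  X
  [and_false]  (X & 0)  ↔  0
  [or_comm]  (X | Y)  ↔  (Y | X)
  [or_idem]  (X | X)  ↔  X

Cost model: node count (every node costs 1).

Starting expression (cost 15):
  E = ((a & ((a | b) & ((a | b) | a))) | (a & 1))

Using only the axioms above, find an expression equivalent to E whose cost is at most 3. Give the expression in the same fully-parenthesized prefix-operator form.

1. [absorb_and →] ((a | b) & ((a | b) | a))  →  (a | b);  E = ((a & (a | b)) | (a & 1))
2. [absorb_and →] (a & (a | b))  →  a;  E = (a | (a & 1))
3. [and_true →] (a & 1)  →  a;  cost 3 ≤ 3, done

(a | a)   [cost 3]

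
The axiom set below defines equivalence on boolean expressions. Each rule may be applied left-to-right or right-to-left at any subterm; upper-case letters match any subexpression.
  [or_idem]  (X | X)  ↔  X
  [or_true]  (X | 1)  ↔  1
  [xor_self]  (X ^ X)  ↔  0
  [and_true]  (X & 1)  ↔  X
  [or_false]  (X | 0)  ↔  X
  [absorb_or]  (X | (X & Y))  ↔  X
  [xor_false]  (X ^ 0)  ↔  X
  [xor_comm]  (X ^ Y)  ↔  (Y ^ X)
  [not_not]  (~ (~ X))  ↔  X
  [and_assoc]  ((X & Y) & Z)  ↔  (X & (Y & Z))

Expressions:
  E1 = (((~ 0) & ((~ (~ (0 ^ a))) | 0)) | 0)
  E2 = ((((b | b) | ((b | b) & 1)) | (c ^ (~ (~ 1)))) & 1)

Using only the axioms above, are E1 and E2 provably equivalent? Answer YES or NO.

NO

All listed rules preserve value, hence provable equivalence implies equal values everywhere; look for a separating assignment.
a=0, b=0, c=0 gives E1 ↦ 0, E2 ↦ 1; values differ ⇒ not provably equivalent.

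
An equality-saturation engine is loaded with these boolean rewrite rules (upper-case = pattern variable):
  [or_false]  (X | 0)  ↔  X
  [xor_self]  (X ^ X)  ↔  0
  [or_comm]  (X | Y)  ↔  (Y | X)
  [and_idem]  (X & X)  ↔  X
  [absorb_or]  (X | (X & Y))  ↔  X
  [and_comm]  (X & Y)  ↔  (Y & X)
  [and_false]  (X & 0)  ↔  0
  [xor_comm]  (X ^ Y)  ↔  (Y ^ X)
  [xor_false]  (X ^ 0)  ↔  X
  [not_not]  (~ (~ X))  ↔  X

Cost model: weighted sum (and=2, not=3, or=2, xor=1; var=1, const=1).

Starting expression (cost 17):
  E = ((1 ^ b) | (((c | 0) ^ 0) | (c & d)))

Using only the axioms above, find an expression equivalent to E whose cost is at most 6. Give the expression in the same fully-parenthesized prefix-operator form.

step 1: xor_false (→) rewrites ((c | 0) ^ 0) into (c | 0), now ((1 ^ b) | ((c | 0) | (c & d)))
step 2: or_false (→) rewrites (c | 0) into c, now ((1 ^ b) | (c | (c & d)))
step 3: absorb_or (→) rewrites (c | (c & d)) into c, reaching cost 6 (bound 6)

((1 ^ b) | c)   [cost 6]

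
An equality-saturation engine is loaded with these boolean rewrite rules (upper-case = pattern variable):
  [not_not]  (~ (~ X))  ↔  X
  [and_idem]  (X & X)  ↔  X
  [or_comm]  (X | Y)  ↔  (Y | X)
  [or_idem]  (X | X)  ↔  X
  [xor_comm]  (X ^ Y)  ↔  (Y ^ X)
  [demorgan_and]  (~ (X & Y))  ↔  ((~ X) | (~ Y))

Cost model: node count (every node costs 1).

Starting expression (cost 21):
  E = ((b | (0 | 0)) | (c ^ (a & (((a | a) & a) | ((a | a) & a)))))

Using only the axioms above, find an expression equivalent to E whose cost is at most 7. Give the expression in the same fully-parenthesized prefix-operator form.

((c ^ a) | (b | 0))   [cost 7]

1. [or_idem →] (((a | a) & a) | ((a | a) & a))  →  ((a | a) & a);  E = ((b | (0 | 0)) | (c ^ (a & ((a | a) & a))))
2. [or_idem →] (0 | 0)  →  0;  E = ((b | 0) | (c ^ (a & ((a | a) & a))))
3. [or_comm →] ((b | 0) | (c ^ (a & ((a | a) & a))))  →  ((c ^ (a & ((a | a) & a))) | (b | 0))
4. [or_idem →] (a | a)  →  a;  E = ((c ^ (a & (a & a))) | (b | 0))
5. [and_idem →] (a & a)  →  a;  E = ((c ^ (a & a)) | (b | 0))
6. [and_idem →] (a & a)  →  a;  cost 7 ≤ 7, done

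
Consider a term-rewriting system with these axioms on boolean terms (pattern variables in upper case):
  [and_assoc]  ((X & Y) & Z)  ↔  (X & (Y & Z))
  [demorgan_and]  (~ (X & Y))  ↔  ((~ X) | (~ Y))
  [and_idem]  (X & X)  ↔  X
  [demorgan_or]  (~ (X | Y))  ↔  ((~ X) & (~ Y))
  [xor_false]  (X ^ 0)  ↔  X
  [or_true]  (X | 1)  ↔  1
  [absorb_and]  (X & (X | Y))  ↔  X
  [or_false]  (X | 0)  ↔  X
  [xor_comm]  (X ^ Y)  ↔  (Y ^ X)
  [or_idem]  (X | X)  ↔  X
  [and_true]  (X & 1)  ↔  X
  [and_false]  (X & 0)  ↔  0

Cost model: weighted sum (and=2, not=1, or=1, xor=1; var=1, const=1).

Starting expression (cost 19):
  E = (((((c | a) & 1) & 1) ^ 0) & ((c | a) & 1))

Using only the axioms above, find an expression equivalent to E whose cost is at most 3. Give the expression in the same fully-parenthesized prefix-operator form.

(c | a)   [cost 3]

1. [xor_false →] ((((c | a) & 1) & 1) ^ 0)  →  (((c | a) & 1) & 1);  E = ((((c | a) & 1) & 1) & ((c | a) & 1))
2. [and_true →] (((c | a) & 1) & 1)  →  ((c | a) & 1);  E = (((c | a) & 1) & ((c | a) & 1))
3. [and_idem →] (((c | a) & 1) & ((c | a) & 1))  →  ((c | a) & 1)
4. [and_true →] ((c | a) & 1)  →  (c | a);  cost 3 ≤ 3, done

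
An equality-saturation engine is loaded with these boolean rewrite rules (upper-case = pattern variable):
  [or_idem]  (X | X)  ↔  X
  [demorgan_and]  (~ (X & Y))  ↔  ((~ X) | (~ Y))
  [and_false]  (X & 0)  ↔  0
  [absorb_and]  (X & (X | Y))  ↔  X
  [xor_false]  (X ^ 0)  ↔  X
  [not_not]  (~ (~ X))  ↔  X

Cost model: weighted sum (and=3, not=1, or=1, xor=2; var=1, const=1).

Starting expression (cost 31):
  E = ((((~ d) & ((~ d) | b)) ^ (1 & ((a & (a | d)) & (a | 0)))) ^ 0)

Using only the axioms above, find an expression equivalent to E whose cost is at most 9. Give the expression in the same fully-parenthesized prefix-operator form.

((~ d) ^ (1 & a))   [cost 9]

step 1: xor_false (→) rewrites ((((~ d) & ((~ d) | b)) ^ (1 & ((a & (a | d)) & (a | 0)))) ^ 0) into (((~ d) & ((~ d) | b)) ^ (1 & ((a & (a | d)) & (a | 0))))
step 2: absorb_and (→) rewrites (a & (a | d)) into a, now (((~ d) & ((~ d) | b)) ^ (1 & (a & (a | 0))))
step 3: absorb_and (→) rewrites (a & (a | 0)) into a, now (((~ d) & ((~ d) | b)) ^ (1 & a))
step 4: absorb_and (→) rewrites ((~ d) & ((~ d) | b)) into (~ d), reaching cost 9 (bound 9)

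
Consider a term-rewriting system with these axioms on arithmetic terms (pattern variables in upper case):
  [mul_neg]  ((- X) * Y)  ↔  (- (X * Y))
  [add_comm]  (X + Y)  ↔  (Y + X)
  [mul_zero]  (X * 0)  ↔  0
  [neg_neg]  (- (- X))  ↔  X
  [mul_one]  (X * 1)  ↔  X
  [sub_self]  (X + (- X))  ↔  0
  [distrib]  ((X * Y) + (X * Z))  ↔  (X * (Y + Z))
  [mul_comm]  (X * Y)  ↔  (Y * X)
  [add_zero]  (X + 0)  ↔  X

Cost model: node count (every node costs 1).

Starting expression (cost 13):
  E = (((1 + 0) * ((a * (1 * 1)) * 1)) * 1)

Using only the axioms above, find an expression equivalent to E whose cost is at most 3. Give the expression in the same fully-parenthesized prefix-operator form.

(1 * a)   [cost 3]

(1) (1 * 1)  =[mul_one →]=  1    ⊢ (((1 + 0) * ((a * 1) * 1)) * 1)
(2) (1 + 0)  =[add_zero →]=  1    ⊢ ((1 * ((a * 1) * 1)) * 1)
(3) ((1 * ((a * 1) * 1)) * 1)  =[mul_one →]=  (1 * ((a * 1) * 1))
(4) (a * 1)  =[mul_one →]=  a    ⊢ (1 * (a * 1))
(5) (a * 1)  =[mul_one →]=  a    ⊢ cost 3, within 3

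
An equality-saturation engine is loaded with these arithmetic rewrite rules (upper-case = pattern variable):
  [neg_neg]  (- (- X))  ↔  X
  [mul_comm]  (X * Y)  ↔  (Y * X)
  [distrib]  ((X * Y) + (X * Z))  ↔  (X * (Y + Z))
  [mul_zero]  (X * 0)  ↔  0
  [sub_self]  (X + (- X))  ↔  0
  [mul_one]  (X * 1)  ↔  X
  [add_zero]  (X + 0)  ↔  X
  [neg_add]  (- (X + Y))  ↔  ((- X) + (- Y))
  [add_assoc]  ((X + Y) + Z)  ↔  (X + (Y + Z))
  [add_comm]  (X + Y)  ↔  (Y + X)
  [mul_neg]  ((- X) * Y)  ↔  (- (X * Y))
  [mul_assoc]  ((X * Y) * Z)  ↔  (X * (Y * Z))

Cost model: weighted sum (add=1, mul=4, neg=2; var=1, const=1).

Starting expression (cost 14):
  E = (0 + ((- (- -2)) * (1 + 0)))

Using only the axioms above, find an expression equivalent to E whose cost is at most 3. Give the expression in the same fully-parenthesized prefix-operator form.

step 1: add_zero (→) rewrites (1 + 0) into 1, now (0 + ((- (- -2)) * 1))
step 2: neg_neg (→) rewrites (- (- -2)) into -2, now (0 + (-2 * 1))
step 3: mul_one (→) rewrites (-2 * 1) into -2, reaching cost 3 (bound 3)

(0 + -2)   [cost 3]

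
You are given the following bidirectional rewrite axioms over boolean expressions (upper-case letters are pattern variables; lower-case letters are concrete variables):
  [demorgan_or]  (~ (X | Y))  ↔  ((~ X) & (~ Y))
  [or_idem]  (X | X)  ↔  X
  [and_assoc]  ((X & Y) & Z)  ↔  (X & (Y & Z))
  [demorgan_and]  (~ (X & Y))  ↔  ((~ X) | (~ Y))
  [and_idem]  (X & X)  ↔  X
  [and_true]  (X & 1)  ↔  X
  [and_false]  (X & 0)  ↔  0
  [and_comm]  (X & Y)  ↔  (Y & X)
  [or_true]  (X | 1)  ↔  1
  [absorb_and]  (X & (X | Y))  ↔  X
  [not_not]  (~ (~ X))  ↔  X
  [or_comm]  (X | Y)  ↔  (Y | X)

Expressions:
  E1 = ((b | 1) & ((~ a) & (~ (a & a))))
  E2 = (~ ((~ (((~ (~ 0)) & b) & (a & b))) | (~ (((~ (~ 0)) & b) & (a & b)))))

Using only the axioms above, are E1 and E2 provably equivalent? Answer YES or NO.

The axioms are sound identities: if E1 ↔* E2 then E1 and E2 evaluate identically under any assignment.
Under a=0, b=0: E1 evaluates to 1, E2 to 0. Distinct ⇒ no rewrite sequence connects them.

NO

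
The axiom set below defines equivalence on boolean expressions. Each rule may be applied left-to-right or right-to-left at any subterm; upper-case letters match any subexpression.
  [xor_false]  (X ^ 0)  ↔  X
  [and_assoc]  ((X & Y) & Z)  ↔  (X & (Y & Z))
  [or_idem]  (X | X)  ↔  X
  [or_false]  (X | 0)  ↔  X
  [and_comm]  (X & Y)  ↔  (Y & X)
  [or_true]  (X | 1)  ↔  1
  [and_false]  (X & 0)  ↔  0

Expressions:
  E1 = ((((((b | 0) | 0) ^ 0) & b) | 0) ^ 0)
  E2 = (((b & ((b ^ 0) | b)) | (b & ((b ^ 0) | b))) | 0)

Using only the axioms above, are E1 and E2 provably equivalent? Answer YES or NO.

YES

(1) (((b | 0) | 0) ^ 0)  =[xor_false →]=  ((b | 0) | 0)    ⊢ (((((b | 0) | 0) & b) | 0) ^ 0)
(2) ((b | 0) | 0)  =[or_false →]=  (b | 0)    ⊢ ((((b | 0) & b) | 0) ^ 0)
(3) (((b | 0) & b) | 0)  =[or_false →]=  ((b | 0) & b)    ⊢ (((b | 0) & b) ^ 0)
(4) (((b | 0) & b) ^ 0)  =[xor_false →]=  ((b | 0) & b)
(5) (b | 0)  =[or_false →]=  b    ⊢ (b & b)
(6) b  =[or_idem ←]=  (b | b)    ⊢ (b & (b | b))
(7) b  =[xor_false ←]=  (b ^ 0)    ⊢ (b & ((b ^ 0) | b))
(8) (b & ((b ^ 0) | b))  =[or_false ←]=  ((b & ((b ^ 0) | b)) | 0)
(9) (b & ((b ^ 0) | b))  =[or_idem ←]=  ((b & ((b ^ 0) | b)) | (b & ((b ^ 0) | b)))    ⊢ E2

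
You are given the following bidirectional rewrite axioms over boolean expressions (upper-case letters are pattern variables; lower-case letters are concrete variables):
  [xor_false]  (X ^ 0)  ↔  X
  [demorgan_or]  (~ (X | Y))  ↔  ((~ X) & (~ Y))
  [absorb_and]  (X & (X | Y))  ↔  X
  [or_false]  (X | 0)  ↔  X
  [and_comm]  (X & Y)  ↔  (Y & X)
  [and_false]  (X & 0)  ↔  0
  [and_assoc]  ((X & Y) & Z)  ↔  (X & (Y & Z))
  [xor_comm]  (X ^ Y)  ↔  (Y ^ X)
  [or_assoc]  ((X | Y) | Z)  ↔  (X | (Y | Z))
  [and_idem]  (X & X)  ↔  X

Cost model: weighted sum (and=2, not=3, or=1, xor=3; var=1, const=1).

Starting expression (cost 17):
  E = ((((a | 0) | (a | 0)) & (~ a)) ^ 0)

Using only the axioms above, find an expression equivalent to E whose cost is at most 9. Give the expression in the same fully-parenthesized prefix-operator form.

step 1: or_false (→) rewrites (a | 0) into a, now (((a | (a | 0)) & (~ a)) ^ 0)
step 2: or_false (→) rewrites (a | 0) into a, now (((a | a) & (~ a)) ^ 0)
step 3: xor_false (→) rewrites (((a | a) & (~ a)) ^ 0) into ((a | a) & (~ a)), reaching cost 9 (bound 9)

((a | a) & (~ a))   [cost 9]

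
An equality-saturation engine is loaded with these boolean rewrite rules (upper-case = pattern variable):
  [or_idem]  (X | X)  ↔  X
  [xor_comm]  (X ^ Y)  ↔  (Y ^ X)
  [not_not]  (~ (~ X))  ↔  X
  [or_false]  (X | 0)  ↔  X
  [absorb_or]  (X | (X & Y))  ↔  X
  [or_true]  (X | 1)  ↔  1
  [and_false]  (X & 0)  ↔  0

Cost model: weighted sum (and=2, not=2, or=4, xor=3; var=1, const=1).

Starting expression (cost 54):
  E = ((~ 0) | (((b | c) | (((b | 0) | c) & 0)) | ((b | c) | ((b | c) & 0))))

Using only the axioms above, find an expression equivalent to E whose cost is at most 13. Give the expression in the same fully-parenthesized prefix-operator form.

1. [or_false →] (b | 0)  →  b;  E = ((~ 0) | (((b | c) | ((b | c) & 0)) | ((b | c) | ((b | c) & 0))))
2. [or_idem →] (((b | c) | ((b | c) & 0)) | ((b | c) | ((b | c) & 0)))  →  ((b | c) | ((b | c) & 0));  E = ((~ 0) | ((b | c) | ((b | c) & 0)))
3. [absorb_or →] ((b | c) | ((b | c) & 0))  →  (b | c);  cost 13 ≤ 13, done

((~ 0) | (b | c))   [cost 13]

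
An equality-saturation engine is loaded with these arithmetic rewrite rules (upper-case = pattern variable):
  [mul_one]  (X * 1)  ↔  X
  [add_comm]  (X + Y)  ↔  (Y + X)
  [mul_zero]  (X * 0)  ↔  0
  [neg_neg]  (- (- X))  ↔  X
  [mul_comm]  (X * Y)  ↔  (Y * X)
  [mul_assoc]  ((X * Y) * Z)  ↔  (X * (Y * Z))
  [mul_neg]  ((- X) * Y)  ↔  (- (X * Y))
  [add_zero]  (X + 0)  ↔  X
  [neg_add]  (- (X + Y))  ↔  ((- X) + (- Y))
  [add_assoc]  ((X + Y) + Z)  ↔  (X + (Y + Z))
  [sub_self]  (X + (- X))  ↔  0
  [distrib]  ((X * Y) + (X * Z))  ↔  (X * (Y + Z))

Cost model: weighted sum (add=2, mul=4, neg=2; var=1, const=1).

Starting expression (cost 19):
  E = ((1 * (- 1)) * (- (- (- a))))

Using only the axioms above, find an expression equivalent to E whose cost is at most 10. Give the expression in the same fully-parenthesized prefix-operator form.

((- 1) * (- a))   [cost 10]

step 1: mul_comm (→) rewrites (1 * (- 1)) into ((- 1) * 1), now (((- 1) * 1) * (- (- (- a))))
step 2: neg_neg (→) rewrites (- (- (- a))) into (- a), now (((- 1) * 1) * (- a))
step 3: mul_one (→) rewrites ((- 1) * 1) into (- 1), reaching cost 10 (bound 10)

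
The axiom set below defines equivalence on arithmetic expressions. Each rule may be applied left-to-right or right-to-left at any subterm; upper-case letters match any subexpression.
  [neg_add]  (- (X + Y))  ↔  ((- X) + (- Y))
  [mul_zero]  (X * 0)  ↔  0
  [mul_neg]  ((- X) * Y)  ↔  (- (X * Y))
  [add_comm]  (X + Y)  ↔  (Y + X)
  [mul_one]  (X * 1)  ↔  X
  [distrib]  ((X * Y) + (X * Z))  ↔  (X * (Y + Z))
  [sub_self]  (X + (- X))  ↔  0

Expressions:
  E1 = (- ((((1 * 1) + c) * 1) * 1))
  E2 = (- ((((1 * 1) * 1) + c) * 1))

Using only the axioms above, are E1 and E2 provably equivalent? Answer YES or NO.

(1) ((((1 * 1) + c) * 1) * 1)  =[mul_one →]=  (((1 * 1) + c) * 1)    ⊢ (- (((1 * 1) + c) * 1))
(2) 1  =[mul_one ←]=  (1 * 1)    ⊢ E2

YES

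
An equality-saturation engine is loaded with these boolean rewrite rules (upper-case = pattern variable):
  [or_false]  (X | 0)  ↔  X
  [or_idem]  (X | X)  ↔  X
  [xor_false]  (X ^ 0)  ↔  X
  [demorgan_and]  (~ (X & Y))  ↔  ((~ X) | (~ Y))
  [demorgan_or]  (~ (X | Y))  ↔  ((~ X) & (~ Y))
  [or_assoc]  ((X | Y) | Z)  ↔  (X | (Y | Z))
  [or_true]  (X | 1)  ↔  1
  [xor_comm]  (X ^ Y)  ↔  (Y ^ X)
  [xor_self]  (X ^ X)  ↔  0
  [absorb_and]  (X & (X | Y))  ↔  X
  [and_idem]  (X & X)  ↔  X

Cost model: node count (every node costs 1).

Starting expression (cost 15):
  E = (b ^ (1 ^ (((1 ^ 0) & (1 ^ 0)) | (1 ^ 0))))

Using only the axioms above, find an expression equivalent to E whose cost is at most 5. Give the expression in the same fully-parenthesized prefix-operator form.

step 1: and_idem (→) rewrites ((1 ^ 0) & (1 ^ 0)) into (1 ^ 0), now (b ^ (1 ^ ((1 ^ 0) | (1 ^ 0))))
step 2: or_idem (→) rewrites ((1 ^ 0) | (1 ^ 0)) into (1 ^ 0), now (b ^ (1 ^ (1 ^ 0)))
step 3: xor_false (→) rewrites (1 ^ 0) into 1, reaching cost 5 (bound 5)

(b ^ (1 ^ 1))   [cost 5]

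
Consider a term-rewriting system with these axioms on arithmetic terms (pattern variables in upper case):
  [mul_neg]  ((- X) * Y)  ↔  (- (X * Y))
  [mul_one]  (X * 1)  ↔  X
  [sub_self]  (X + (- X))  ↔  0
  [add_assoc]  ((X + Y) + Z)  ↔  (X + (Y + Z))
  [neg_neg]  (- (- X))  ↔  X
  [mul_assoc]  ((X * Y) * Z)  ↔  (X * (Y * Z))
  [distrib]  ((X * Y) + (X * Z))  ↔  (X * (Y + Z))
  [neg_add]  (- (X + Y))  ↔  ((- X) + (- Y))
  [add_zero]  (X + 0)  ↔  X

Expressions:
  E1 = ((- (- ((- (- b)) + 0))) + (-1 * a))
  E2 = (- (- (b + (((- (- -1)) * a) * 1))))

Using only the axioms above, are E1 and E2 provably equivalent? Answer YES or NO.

YES

(1) ((- (- b)) + 0)  =[add_zero →]=  (- (- b))    ⊢ ((- (- (- (- b)))) + (-1 * a))
(2) (- (- (- (- b))))  =[neg_neg →]=  (- (- b))    ⊢ ((- (- b)) + (-1 * a))
(3) (- (- b))  =[neg_neg →]=  b    ⊢ (b + (-1 * a))
(4) (b + (-1 * a))  =[neg_neg ←]=  (- (- (b + (-1 * a))))
(5) (-1 * a)  =[mul_one ←]=  ((-1 * a) * 1)    ⊢ (- (- (b + ((-1 * a) * 1))))
(6) -1  =[neg_neg ←]=  (- (- -1))    ⊢ E2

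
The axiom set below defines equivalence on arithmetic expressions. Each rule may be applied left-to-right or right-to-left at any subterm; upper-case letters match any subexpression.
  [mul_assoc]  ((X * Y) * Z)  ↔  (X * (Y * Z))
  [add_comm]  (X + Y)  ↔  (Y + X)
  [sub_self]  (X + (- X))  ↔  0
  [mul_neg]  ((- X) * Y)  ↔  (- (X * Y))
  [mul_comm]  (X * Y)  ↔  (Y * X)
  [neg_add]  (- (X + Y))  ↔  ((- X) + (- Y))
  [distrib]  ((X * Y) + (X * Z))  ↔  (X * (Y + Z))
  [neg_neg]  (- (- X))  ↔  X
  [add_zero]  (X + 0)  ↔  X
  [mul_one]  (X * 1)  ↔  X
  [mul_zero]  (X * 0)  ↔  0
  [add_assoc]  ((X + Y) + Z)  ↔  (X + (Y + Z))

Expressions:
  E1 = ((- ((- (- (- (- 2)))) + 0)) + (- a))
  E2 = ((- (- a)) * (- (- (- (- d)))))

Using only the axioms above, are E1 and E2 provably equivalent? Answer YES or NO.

Every axiom is a valid identity, so a rewrite proof would force E1 and E2 to agree under every assignment.
At a=0, d=0: E1 = -2 but E2 = 0; they differ, so no derivation exists.

NO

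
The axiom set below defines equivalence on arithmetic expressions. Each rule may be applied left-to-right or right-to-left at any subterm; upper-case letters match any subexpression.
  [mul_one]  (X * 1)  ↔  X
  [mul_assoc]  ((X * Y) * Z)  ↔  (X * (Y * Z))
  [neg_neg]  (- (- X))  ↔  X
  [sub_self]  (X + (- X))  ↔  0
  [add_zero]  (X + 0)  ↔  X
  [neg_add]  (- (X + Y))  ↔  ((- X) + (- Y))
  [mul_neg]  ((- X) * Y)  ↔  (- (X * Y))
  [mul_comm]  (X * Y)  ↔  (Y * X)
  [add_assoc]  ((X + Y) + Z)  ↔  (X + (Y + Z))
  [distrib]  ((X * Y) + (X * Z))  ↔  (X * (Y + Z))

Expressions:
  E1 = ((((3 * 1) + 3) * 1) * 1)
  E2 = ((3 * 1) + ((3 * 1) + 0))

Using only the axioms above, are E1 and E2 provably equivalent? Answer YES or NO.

YES

1. [mul_one →] (3 * 1)  →  3;  E1 = (((3 + 3) * 1) * 1)
2. [mul_one →] ((3 + 3) * 1)  →  (3 + 3);  E1 = ((3 + 3) * 1)
3. [mul_one →] ((3 + 3) * 1)  →  (3 + 3)
4. [add_zero ←] 3  →  (3 + 0);  E1 = (3 + (3 + 0))
5. [mul_one ←] 3  →  (3 * 1);  E1 = (3 + ((3 * 1) + 0))
6. [mul_one ←] 3  →  (3 * 1);  this is E2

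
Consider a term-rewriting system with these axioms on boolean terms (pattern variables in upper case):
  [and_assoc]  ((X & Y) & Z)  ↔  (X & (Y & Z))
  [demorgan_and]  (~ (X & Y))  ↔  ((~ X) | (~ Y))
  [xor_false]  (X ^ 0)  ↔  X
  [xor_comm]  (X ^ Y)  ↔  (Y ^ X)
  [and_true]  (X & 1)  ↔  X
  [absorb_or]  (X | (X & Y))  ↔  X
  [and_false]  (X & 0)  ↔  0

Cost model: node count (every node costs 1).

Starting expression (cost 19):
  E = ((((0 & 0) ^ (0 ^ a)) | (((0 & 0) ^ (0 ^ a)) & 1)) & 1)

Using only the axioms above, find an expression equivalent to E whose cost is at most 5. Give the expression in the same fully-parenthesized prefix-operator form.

(0 ^ (0 ^ a))   [cost 5]

1. [absorb_or →] (((0 & 0) ^ (0 ^ a)) | (((0 & 0) ^ (0 ^ a)) & 1))  →  ((0 & 0) ^ (0 ^ a));  E = (((0 & 0) ^ (0 ^ a)) & 1)
2. [and_false →] (0 & 0)  →  0;  E = ((0 ^ (0 ^ a)) & 1)
3. [and_true →] ((0 ^ (0 ^ a)) & 1)  →  (0 ^ (0 ^ a));  cost 5 ≤ 5, done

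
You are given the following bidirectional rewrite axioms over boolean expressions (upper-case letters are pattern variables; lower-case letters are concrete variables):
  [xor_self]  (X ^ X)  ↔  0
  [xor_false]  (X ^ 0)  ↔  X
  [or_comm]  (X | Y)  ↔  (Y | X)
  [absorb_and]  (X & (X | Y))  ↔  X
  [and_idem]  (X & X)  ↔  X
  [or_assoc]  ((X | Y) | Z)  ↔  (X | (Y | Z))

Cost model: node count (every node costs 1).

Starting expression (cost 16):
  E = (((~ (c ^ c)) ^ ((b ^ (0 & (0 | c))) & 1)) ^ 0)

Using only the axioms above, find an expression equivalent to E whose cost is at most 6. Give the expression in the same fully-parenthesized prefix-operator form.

((~ 0) ^ (b & 1))   [cost 6]

(1) (((~ (c ^ c)) ^ ((b ^ (0 & (0 | c))) & 1)) ^ 0)  =[xor_false →]=  ((~ (c ^ c)) ^ ((b ^ (0 & (0 | c))) & 1))
(2) (0 & (0 | c))  =[absorb_and →]=  0    ⊢ ((~ (c ^ c)) ^ ((b ^ 0) & 1))
(3) (b ^ 0)  =[xor_false →]=  b    ⊢ ((~ (c ^ c)) ^ (b & 1))
(4) (c ^ c)  =[xor_self →]=  0    ⊢ cost 6, within 6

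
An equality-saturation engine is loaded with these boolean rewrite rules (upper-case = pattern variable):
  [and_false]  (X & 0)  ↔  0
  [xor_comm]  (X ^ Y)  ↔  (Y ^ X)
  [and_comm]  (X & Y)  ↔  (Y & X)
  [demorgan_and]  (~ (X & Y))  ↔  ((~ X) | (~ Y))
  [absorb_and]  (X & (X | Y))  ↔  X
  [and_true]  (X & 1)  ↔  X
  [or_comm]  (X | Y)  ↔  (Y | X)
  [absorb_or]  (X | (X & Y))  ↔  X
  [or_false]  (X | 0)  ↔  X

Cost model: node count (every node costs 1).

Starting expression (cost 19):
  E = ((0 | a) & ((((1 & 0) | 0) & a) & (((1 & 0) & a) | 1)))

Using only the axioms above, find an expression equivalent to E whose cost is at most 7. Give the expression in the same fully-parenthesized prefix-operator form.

((0 | a) & (0 & a))   [cost 7]

1. [or_false →] ((1 & 0) | 0)  →  (1 & 0);  E = ((0 | a) & (((1 & 0) & a) & (((1 & 0) & a) | 1)))
2. [absorb_and →] (((1 & 0) & a) & (((1 & 0) & a) | 1))  →  ((1 & 0) & a);  E = ((0 | a) & ((1 & 0) & a))
3. [and_false →] (1 & 0)  →  0;  cost 7 ≤ 7, done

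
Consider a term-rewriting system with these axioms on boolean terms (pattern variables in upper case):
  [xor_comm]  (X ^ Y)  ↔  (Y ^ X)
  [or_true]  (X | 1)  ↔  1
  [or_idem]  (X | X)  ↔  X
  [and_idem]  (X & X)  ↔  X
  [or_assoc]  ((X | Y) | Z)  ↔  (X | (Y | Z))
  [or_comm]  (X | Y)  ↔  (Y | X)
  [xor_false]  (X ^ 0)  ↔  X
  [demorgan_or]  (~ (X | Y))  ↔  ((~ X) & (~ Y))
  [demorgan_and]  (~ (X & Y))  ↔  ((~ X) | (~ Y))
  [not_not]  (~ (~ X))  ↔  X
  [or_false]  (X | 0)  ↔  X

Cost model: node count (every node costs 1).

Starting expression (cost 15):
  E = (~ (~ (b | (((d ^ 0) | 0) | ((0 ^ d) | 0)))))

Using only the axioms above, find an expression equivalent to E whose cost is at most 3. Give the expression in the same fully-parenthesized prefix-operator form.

(b | d)   [cost 3]

1. [not_not →] (~ (~ (b | (((d ^ 0) | 0) | ((0 ^ d) | 0)))))  →  (b | (((d ^ 0) | 0) | ((0 ^ d) | 0)))
2. [xor_comm →] (0 ^ d)  →  (d ^ 0);  E = (b | (((d ^ 0) | 0) | ((d ^ 0) | 0)))
3. [or_idem →] (((d ^ 0) | 0) | ((d ^ 0) | 0))  →  ((d ^ 0) | 0);  E = (b | ((d ^ 0) | 0))
4. [or_false →] ((d ^ 0) | 0)  →  (d ^ 0);  E = (b | (d ^ 0))
5. [xor_false →] (d ^ 0)  →  d;  cost 3 ≤ 3, done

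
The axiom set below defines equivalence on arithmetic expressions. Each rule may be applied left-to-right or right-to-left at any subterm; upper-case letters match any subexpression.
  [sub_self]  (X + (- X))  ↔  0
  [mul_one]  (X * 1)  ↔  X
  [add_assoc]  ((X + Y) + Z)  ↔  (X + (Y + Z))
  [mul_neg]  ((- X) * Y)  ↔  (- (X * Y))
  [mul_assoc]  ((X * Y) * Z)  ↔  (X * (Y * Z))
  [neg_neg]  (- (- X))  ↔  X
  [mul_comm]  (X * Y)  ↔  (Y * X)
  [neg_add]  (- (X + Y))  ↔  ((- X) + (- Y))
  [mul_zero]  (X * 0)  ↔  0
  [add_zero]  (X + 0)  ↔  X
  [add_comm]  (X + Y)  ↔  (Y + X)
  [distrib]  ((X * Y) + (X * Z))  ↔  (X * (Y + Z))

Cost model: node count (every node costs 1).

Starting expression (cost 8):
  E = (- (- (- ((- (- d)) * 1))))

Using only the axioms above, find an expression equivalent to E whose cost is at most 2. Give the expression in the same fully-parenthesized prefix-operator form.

step 1: neg_neg (→) rewrites (- (- ((- (- d)) * 1))) into ((- (- d)) * 1), now (- ((- (- d)) * 1))
step 2: mul_one (→) rewrites ((- (- d)) * 1) into (- (- d)), now (- (- (- d)))
step 3: neg_neg (→) rewrites (- (- (- d))) into (- d), reaching cost 2 (bound 2)

(- d)   [cost 2]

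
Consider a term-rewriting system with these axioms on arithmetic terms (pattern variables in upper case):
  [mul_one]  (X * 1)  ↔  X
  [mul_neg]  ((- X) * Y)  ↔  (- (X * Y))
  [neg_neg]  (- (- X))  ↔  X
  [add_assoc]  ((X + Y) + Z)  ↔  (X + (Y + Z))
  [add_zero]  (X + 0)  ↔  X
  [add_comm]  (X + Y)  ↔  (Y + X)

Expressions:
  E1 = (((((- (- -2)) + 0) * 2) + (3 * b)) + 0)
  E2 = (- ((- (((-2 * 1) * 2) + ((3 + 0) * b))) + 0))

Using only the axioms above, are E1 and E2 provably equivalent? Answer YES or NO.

1. [add_zero →] ((- (- -2)) + 0)  →  (- (- -2));  E1 = ((((- (- -2)) * 2) + (3 * b)) + 0)
2. [add_zero →] ((((- (- -2)) * 2) + (3 * b)) + 0)  →  (((- (- -2)) * 2) + (3 * b))
3. [neg_neg →] (- (- -2))  →  -2;  E1 = ((-2 * 2) + (3 * b))
4. [add_zero ←] 3  →  (3 + 0);  E1 = ((-2 * 2) + ((3 + 0) * b))
5. [mul_one ←] -2  →  (-2 * 1);  E1 = (((-2 * 1) * 2) + ((3 + 0) * b))
6. [neg_neg ←] (((-2 * 1) * 2) + ((3 + 0) * b))  →  (- (- (((-2 * 1) * 2) + ((3 + 0) * b))))
7. [add_zero ←] (- (((-2 * 1) * 2) + ((3 + 0) * b)))  →  ((- (((-2 * 1) * 2) + ((3 + 0) * b))) + 0);  this is E2

YES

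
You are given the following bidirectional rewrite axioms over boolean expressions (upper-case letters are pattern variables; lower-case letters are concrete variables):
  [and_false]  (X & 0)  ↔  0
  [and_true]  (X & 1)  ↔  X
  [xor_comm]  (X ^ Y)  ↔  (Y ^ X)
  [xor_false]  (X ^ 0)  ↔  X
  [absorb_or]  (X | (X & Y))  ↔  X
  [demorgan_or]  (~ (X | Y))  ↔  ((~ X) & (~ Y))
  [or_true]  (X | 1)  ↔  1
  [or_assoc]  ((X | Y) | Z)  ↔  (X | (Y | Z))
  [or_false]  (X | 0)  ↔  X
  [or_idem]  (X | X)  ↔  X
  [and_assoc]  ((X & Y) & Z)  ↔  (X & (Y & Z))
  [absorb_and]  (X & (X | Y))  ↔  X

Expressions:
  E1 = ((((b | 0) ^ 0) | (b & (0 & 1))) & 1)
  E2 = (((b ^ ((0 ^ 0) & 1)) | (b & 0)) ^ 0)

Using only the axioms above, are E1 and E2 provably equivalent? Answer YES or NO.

(1) (0 & 1)  =[and_true →]=  0    ⊢ ((((b | 0) ^ 0) | (b & 0)) & 1)
(2) ((((b | 0) ^ 0) | (b & 0)) & 1)  =[and_true →]=  (((b | 0) ^ 0) | (b & 0))
(3) (b | 0)  =[or_false →]=  b    ⊢ ((b ^ 0) | (b & 0))
(4) 0  =[and_true ←]=  (0 & 1)    ⊢ ((b ^ (0 & 1)) | (b & 0))
(5) ((b ^ (0 & 1)) | (b & 0))  =[xor_false ←]=  (((b ^ (0 & 1)) | (b & 0)) ^ 0)
(6) 0  =[xor_false ←]=  (0 ^ 0)    ⊢ E2

YES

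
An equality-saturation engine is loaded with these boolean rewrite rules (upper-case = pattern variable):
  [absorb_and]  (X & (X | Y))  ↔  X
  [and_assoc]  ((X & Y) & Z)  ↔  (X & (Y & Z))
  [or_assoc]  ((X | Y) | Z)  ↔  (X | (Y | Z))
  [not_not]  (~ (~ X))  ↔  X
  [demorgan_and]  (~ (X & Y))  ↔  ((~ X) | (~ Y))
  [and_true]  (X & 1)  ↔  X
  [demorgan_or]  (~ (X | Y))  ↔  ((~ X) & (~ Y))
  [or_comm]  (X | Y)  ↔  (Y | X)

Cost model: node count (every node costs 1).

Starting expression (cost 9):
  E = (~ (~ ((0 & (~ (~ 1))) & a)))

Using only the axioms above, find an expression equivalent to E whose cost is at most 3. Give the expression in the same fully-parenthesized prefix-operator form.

step 1: not_not (→) rewrites (~ (~ ((0 & (~ (~ 1))) & a))) into ((0 & (~ (~ 1))) & a)
step 2: not_not (→) rewrites (~ (~ 1)) into 1, now ((0 & 1) & a)
step 3: and_true (→) rewrites (0 & 1) into 0, reaching cost 3 (bound 3)

(0 & a)   [cost 3]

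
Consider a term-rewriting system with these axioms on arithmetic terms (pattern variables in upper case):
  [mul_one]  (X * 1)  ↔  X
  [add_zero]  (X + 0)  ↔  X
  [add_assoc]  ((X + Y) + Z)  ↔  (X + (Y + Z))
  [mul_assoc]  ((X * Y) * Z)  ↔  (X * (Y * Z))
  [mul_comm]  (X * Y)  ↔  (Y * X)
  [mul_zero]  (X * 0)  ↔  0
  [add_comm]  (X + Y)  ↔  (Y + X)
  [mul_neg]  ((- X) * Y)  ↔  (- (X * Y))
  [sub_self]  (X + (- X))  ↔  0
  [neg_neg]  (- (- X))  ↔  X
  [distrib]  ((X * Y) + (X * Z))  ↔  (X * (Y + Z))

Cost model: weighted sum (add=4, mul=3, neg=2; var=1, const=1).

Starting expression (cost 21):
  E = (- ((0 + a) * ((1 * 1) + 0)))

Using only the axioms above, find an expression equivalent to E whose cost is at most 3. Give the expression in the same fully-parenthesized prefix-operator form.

(- a)   [cost 3]

1. [mul_one →] (1 * 1)  →  1;  E = (- ((0 + a) * (1 + 0)))
2. [add_zero →] (1 + 0)  →  1;  E = (- ((0 + a) * 1))
3. [add_comm →] (0 + a)  →  (a + 0);  E = (- ((a + 0) * 1))
4. [mul_one →] ((a + 0) * 1)  →  (a + 0);  E = (- (a + 0))
5. [add_zero →] (a + 0)  →  a;  cost 3 ≤ 3, done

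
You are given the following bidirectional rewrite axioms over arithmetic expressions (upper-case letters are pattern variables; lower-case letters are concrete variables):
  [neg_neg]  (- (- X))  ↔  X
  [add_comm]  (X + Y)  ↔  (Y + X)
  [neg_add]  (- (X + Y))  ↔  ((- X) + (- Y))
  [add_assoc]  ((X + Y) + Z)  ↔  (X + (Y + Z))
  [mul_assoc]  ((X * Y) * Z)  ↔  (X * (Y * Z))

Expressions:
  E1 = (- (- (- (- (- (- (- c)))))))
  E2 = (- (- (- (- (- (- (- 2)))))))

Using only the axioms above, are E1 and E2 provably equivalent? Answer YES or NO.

Every axiom is a valid identity, so a rewrite proof would force E1 and E2 to agree under every assignment.
At c=0: E1 = 0 but E2 = -2; they differ, so no derivation exists.

NO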